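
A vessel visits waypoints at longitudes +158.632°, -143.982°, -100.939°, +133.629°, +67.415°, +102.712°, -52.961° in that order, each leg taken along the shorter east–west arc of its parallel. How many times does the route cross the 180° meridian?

Leg 1: +158.632° → -143.982°, shortest Δλ = 57.386° (east) — crosses 180°.
Leg 2: -143.982° → -100.939°, shortest Δλ = 43.043° (east) — does not cross 180°.
Leg 3: -100.939° → +133.629°, shortest Δλ = -125.432° (west) — crosses 180°.
Leg 4: +133.629° → +67.415°, shortest Δλ = -66.214° (west) — does not cross 180°.
Leg 5: +67.415° → +102.712°, shortest Δλ = 35.297° (east) — does not cross 180°.
Leg 6: +102.712° → -52.961°, shortest Δλ = -155.673° (west) — does not cross 180°.
Total crossings: 2.

2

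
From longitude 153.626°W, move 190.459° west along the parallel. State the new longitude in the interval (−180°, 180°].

Start at -153.626°; shift −190.459° → -344.085°.
-344.085° lies outside (−180°, 180°]; add 360° → +15.915°.

15.915°E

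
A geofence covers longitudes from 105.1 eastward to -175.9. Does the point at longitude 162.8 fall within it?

Band width going east from +105.1° to -175.9°: ((-175.9 − 105.1) mod 360) = 79.0°.
Offset of +162.8° east of the west edge: ((162.8 − 105.1) mod 360) = 57.7°.
57.7° ≤ 79.0° ⇒ inside.

Yes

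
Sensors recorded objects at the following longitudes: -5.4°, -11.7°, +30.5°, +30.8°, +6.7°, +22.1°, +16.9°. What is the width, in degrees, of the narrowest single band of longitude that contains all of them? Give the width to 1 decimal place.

42.5°

Sort the longitudes: -11.7°, -5.4°, +6.7°, +16.9°, +22.1°, +30.5°, +30.8°.
Eastward gaps between consecutive values (wrapping around): 6.3°, 12.1°, 10.2°, 5.2°, 8.4°, 0.3°, 317.5°.
Largest gap = 317.5° ⇒ minimal covering band is its complement: 360° − 317.5° = 42.5°.
Band runs from -11.7° eastward to +30.8°.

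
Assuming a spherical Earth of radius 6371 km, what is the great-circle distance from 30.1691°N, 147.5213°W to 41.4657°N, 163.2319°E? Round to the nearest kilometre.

Δλ = 163.2319 − -147.5213 = 310.7532°; wrapped into (−180°, 180°]: -49.2468°.
Δφ = 41.4657 − 30.1691 = 11.2966°.
a = sin²(Δφ/2) + cos φ₁ · cos φ₂ · sin²(Δλ/2) = 0.122153.
c = 2·atan2(√a, √(1−a)) = 0.71408 rad → d = 6371·c ≈ 4549.42 km.

4549 km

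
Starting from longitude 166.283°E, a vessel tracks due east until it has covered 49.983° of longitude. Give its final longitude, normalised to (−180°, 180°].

Start at +166.283°; shift +49.983° → +216.266°.
+216.266° lies outside (−180°, 180°]; subtract 360° → -143.734°.

143.734°W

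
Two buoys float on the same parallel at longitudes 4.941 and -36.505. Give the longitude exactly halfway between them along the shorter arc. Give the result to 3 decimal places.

-15.782°

Signed shortest Δλ from +4.941° to -36.505° is -41.446°.
Midpoint longitude = +4.941° + (-41.446°)/2 = +4.941° − 20.723° = -15.782°.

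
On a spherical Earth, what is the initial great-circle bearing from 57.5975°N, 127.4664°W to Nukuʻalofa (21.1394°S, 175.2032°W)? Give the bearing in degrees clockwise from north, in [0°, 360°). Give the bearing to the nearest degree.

224°

Δλ = -175.2032 − -127.4664 = -47.7368°.
θ = atan2( sin Δλ · cos φ₂ , cos φ₁ · sin φ₂ − sin φ₁ · cos φ₂ · cos Δλ )
  = atan2(-0.69026, -0.72287) = -136.322° → normalised to [0°, 360°): 223.678°.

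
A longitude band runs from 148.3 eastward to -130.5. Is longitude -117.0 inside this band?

No

Band width going east from +148.3° to -130.5°: ((-130.5 − 148.3) mod 360) = 81.2°.
Offset of -117.0° east of the west edge: ((-117.0 − 148.3) mod 360) = 94.7°.
94.7° > 81.2° ⇒ outside.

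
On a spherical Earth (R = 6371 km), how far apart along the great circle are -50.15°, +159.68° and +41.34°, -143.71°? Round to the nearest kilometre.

11567 km

Δλ = -143.71 − 159.68 = -303.39°; wrapped into (−180°, 180°]: 56.61°.
Δφ = 41.34 − -50.15 = 91.49°.
a = sin²(Δφ/2) + cos φ₁ · cos φ₂ · sin²(Δλ/2) = 0.621168.
c = 2·atan2(√a, √(1−a)) = 1.81557 rad → d = 6371·c ≈ 11566.99 km.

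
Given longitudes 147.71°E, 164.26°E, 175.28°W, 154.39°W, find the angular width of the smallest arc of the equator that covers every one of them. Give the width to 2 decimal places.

Sort the longitudes: -175.28°, -154.39°, +147.71°, +164.26°.
Eastward gaps between consecutive values (wrapping around): 20.89°, 302.10°, 16.55°, 20.46°.
Largest gap = 302.10° ⇒ minimal covering band is its complement: 360° − 302.10° = 57.90°.
Band runs from +147.71° eastward to -154.39°, crossing the antimeridian.

57.90°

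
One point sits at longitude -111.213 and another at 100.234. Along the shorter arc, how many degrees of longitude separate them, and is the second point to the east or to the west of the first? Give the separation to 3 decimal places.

Raw difference: 100.234 − -111.213 = 211.447°.
Normalise into (−180°, 180°]: 211.447° − 360° = -148.553°.
Negative ⇒ the second point lies to the west; separation 148.553°.

148.553° west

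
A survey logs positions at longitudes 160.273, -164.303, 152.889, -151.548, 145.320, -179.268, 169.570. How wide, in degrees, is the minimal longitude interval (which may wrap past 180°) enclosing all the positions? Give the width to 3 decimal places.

Sort the longitudes: -179.268°, -164.303°, -151.548°, +145.320°, +152.889°, +160.273°, +169.570°.
Eastward gaps between consecutive values (wrapping around): 14.965°, 12.755°, 296.868°, 7.569°, 7.384°, 9.297°, 11.162°.
Largest gap = 296.868° ⇒ minimal covering band is its complement: 360° − 296.868° = 63.132°.
Band runs from +145.320° eastward to -151.548°, crossing the antimeridian.

63.132°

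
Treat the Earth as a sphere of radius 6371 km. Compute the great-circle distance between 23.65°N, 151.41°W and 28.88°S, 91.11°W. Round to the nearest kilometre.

Δλ = -91.11 − -151.41 = 60.30°.
Δφ = -28.88 − 23.65 = -52.53°.
a = sin²(Δφ/2) + cos φ₁ · cos φ₂ · sin²(Δλ/2) = 0.398171.
c = 2·atan2(√a, √(1−a)) = 1.36570 rad → d = 6371·c ≈ 8700.90 km.

8701 km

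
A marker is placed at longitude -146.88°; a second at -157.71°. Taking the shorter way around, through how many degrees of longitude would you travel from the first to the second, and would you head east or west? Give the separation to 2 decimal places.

Raw difference: -157.71 − -146.88 = -10.83°.
Normalise into (−180°, 180°]: -10.83° stays -10.83°.
Negative ⇒ the second point lies to the west; separation 10.83°.

10.83° west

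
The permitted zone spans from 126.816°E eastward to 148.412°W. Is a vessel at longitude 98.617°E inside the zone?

No

Band width going east from +126.816° to -148.412°: ((-148.412 − 126.816) mod 360) = 84.772°.
Offset of +98.617° east of the west edge: ((98.617 − 126.816) mod 360) = 331.801°.
331.801° > 84.772° ⇒ outside.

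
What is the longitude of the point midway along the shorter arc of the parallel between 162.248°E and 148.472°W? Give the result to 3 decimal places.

Signed shortest Δλ from +162.248° to -148.472° is +49.280°.
Midpoint longitude = +162.248° + (+49.280°)/2 = +162.248° + 24.640° = +186.888°.
Normalise into (−180°, 180°]: -173.112°.
(The naïve average (+162.248 + -148.472)/2 = 6.888° is on the wrong side of the globe.)

173.112°W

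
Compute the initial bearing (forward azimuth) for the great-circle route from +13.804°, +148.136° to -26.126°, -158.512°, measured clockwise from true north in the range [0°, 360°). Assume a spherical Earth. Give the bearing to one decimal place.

127.6°

Δλ = -158.512 − 148.136 = -306.648°; wrapped into (−180°, 180°]: 53.352°.
θ = atan2( sin Δλ · cos φ₂ , cos φ₁ · sin φ₂ − sin φ₁ · cos φ₂ · cos Δλ )
  = atan2(0.72034, -0.55550) = 127.638° → normalised to [0°, 360°): 127.638°.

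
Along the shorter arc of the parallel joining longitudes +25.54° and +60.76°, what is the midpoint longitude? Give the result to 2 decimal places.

+43.15°

Signed shortest Δλ from +25.54° to +60.76° is +35.22°.
Midpoint longitude = +25.54° + (+35.22°)/2 = +25.54° + 17.61° = +43.15°.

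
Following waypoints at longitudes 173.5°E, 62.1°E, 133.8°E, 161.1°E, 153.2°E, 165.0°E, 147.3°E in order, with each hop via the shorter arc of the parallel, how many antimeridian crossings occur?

Leg 1: +173.5° → +62.1°, shortest Δλ = -111.4° (west) — does not cross 180°.
Leg 2: +62.1° → +133.8°, shortest Δλ = 71.7° (east) — does not cross 180°.
Leg 3: +133.8° → +161.1°, shortest Δλ = 27.3° (east) — does not cross 180°.
Leg 4: +161.1° → +153.2°, shortest Δλ = -7.9° (west) — does not cross 180°.
Leg 5: +153.2° → +165.0°, shortest Δλ = 11.8° (east) — does not cross 180°.
Leg 6: +165.0° → +147.3°, shortest Δλ = -17.7° (west) — does not cross 180°.
Total crossings: 0.

0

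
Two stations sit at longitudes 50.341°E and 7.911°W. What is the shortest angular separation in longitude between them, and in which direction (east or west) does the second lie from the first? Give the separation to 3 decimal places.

58.252° west

Raw difference: -7.911 − 50.341 = -58.252°.
Normalise into (−180°, 180°]: -58.252° stays -58.252°.
Negative ⇒ the second point lies to the west; separation 58.252°.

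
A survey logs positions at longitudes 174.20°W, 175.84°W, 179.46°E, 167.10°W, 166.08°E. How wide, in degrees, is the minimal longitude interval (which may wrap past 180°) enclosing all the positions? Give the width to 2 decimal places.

26.82°

Sort the longitudes: -175.84°, -174.20°, -167.10°, +166.08°, +179.46°.
Eastward gaps between consecutive values (wrapping around): 1.64°, 7.10°, 333.18°, 13.38°, 4.70°.
Largest gap = 333.18° ⇒ minimal covering band is its complement: 360° − 333.18° = 26.82°.
Band runs from +166.08° eastward to -167.10°, crossing the antimeridian.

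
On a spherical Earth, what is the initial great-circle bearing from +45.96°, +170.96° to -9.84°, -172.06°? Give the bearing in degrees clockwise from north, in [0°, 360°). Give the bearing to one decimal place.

Δλ = -172.06 − 170.96 = -343.02°; wrapped into (−180°, 180°]: 16.98°.
θ = atan2( sin Δλ · cos φ₂ , cos φ₁ · sin φ₂ − sin φ₁ · cos φ₂ · cos Δλ )
  = atan2(0.28774, -0.79620) = 160.131° → normalised to [0°, 360°): 160.131°.

160.1°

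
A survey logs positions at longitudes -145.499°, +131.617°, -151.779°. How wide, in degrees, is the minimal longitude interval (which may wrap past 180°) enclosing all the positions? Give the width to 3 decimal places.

82.884°

Sort the longitudes: -151.779°, -145.499°, +131.617°.
Eastward gaps between consecutive values (wrapping around): 6.280°, 277.116°, 76.604°.
Largest gap = 277.116° ⇒ minimal covering band is its complement: 360° − 277.116° = 82.884°.
Band runs from +131.617° eastward to -145.499°, crossing the antimeridian.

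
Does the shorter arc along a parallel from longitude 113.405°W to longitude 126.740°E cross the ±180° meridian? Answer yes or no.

Naïve |126.740 − -113.405| = 240.145° > 180°, so the shorter arc goes the other way round — across 180°.
Signed shortest Δλ = ((126.740 − -113.405 + 180) mod 360) − 180 = -119.855°.
Going west by 119.855° from -113.405° passes through 180° before reaching +126.740°.

Yes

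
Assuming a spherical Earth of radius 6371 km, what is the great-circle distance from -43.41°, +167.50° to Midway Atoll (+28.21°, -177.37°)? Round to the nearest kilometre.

Δλ = -177.37 − 167.50 = -344.87°; wrapped into (−180°, 180°]: 15.13°.
Δφ = 28.21 − -43.41 = 71.62°.
a = sin²(Δφ/2) + cos φ₁ · cos φ₂ · sin²(Δλ/2) = 0.353436.
c = 2·atan2(√a, √(1−a)) = 1.27330 rad → d = 6371·c ≈ 8112.20 km.

8112 km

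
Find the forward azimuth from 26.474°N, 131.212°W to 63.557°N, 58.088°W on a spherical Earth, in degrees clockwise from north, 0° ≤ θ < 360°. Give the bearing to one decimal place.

Δλ = -58.088 − -131.212 = 73.124°.
θ = atan2( sin Δλ · cos φ₂ , cos φ₁ · sin φ₂ − sin φ₁ · cos φ₂ · cos Δλ )
  = atan2(0.42613, 0.74386) = 29.807° → normalised to [0°, 360°): 29.807°.

29.8°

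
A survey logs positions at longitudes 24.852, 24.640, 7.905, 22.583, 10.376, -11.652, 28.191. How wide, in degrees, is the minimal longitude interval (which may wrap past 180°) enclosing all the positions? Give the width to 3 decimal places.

Sort the longitudes: -11.652°, +7.905°, +10.376°, +22.583°, +24.640°, +24.852°, +28.191°.
Eastward gaps between consecutive values (wrapping around): 19.557°, 2.471°, 12.207°, 2.057°, 0.212°, 3.339°, 320.157°.
Largest gap = 320.157° ⇒ minimal covering band is its complement: 360° − 320.157° = 39.843°.
Band runs from -11.652° eastward to +28.191°.

39.843°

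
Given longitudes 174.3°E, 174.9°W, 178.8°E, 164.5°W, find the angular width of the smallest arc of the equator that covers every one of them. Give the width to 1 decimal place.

21.2°

Sort the longitudes: -174.9°, -164.5°, +174.3°, +178.8°.
Eastward gaps between consecutive values (wrapping around): 10.4°, 338.8°, 4.5°, 6.3°.
Largest gap = 338.8° ⇒ minimal covering band is its complement: 360° − 338.8° = 21.2°.
Band runs from +174.3° eastward to -164.5°, crossing the antimeridian.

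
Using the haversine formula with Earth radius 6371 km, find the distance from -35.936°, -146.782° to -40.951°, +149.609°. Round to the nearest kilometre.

Δλ = 149.609 − -146.782 = 296.391°; wrapped into (−180°, 180°]: -63.609°.
Δφ = -40.951 − -35.936 = -5.015°.
a = sin²(Δφ/2) + cos φ₁ · cos φ₂ · sin²(Δλ/2) = 0.171766.
c = 2·atan2(√a, √(1−a)) = 0.85467 rad → d = 6371·c ≈ 5445.10 km.

5445 km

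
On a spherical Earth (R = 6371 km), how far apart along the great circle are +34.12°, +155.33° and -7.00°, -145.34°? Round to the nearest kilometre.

7724 km

Δλ = -145.34 − 155.33 = -300.67°; wrapped into (−180°, 180°]: 59.33°.
Δφ = -7.00 − 34.12 = -41.12°.
a = sin²(Δφ/2) + cos φ₁ · cos φ₂ · sin²(Δλ/2) = 0.324610.
c = 2·atan2(√a, √(1−a)) = 1.21239 rad → d = 6371·c ≈ 7724.15 km.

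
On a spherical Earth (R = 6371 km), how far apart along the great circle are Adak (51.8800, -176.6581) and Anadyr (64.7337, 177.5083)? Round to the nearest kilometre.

1468 km

Δλ = 177.5083 − -176.6581 = 354.1664°; wrapped into (−180°, 180°]: -5.8336°.
Δφ = 64.7337 − 51.8800 = 12.8537°.
a = sin²(Δφ/2) + cos φ₁ · cos φ₂ · sin²(Δλ/2) = 0.013212.
c = 2·atan2(√a, √(1−a)) = 0.23039 rad → d = 6371·c ≈ 1467.83 km.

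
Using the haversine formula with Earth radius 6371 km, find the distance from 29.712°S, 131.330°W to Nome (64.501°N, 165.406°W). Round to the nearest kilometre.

Δλ = -165.406 − -131.330 = -34.076°.
Δφ = 64.501 − -29.712 = 94.213°.
a = sin²(Δφ/2) + cos φ₁ · cos φ₂ · sin²(Δλ/2) = 0.568832.
c = 2·atan2(√a, √(1−a)) = 1.70890 rad → d = 6371·c ≈ 10887.40 km.

10887 km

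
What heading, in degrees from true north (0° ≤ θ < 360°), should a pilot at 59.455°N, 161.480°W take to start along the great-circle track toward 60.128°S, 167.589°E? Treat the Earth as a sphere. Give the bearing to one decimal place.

197.6°

Δλ = 167.589 − -161.480 = 329.069°; wrapped into (−180°, 180°]: -30.931°.
θ = atan2( sin Δλ · cos φ₂ , cos φ₁ · sin φ₂ − sin φ₁ · cos φ₂ · cos Δλ )
  = atan2(-0.25601, -0.80864) = -162.433° → normalised to [0°, 360°): 197.567°.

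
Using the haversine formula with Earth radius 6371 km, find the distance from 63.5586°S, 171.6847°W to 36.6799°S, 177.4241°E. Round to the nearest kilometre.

Δλ = 177.4241 − -171.6847 = 349.1088°; wrapped into (−180°, 180°]: -10.8912°.
Δφ = -36.6799 − -63.5586 = 26.8787°.
a = sin²(Δφ/2) + cos φ₁ · cos φ₂ · sin²(Δλ/2) = 0.057233.
c = 2·atan2(√a, √(1−a)) = 0.48316 rad → d = 6371·c ≈ 3078.18 km.

3078 km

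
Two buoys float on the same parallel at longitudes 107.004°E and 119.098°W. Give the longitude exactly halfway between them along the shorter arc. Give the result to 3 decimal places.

173.953°E

Signed shortest Δλ from +107.004° to -119.098° is +133.898°.
Midpoint longitude = +107.004° + (+133.898°)/2 = +107.004° + 66.949° = +173.953°.
(The naïve average (+107.004 + -119.098)/2 = -6.047° is on the wrong side of the globe.)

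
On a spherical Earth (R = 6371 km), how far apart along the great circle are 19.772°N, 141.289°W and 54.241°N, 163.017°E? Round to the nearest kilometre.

Δλ = 163.017 − -141.289 = 304.306°; wrapped into (−180°, 180°]: -55.694°.
Δφ = 54.241 − 19.772 = 34.469°.
a = sin²(Δφ/2) + cos φ₁ · cos φ₂ · sin²(Δλ/2) = 0.207774.
c = 2·atan2(√a, √(1−a)) = 0.94659 rad → d = 6371·c ≈ 6030.74 km.

6031 km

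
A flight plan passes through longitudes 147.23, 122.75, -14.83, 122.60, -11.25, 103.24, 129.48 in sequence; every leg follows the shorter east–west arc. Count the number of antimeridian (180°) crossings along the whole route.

0

Leg 1: +147.23° → +122.75°, shortest Δλ = -24.48° (west) — does not cross 180°.
Leg 2: +122.75° → -14.83°, shortest Δλ = -137.58° (west) — does not cross 180°.
Leg 3: -14.83° → +122.60°, shortest Δλ = 137.43° (east) — does not cross 180°.
Leg 4: +122.60° → -11.25°, shortest Δλ = -133.85° (west) — does not cross 180°.
Leg 5: -11.25° → +103.24°, shortest Δλ = 114.49° (east) — does not cross 180°.
Leg 6: +103.24° → +129.48°, shortest Δλ = 26.24° (east) — does not cross 180°.
Total crossings: 0.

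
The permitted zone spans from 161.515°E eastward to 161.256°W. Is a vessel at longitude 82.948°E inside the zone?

No

Band width going east from +161.515° to -161.256°: ((-161.256 − 161.515) mod 360) = 37.229°.
Offset of +82.948° east of the west edge: ((82.948 − 161.515) mod 360) = 281.433°.
281.433° > 37.229° ⇒ outside.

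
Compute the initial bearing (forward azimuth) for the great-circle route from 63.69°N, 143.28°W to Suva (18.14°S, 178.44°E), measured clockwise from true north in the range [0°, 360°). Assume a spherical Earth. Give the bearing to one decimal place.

216.1°

Δλ = 178.44 − -143.28 = 321.72°; wrapped into (−180°, 180°]: -38.28°.
θ = atan2( sin Δλ · cos φ₂ , cos φ₁ · sin φ₂ − sin φ₁ · cos φ₂ · cos Δλ )
  = atan2(-0.58871, -0.80670) = -143.879° → normalised to [0°, 360°): 216.121°.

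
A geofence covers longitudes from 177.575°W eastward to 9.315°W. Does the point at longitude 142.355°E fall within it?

No

Band width going east from -177.575° to -9.315°: ((-9.315 − -177.575) mod 360) = 168.260°.
Offset of +142.355° east of the west edge: ((142.355 − -177.575) mod 360) = 319.930°.
319.930° > 168.260° ⇒ outside.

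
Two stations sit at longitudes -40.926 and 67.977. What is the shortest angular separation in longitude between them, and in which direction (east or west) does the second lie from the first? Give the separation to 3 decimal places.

Raw difference: 67.977 − -40.926 = 108.903°.
Normalise into (−180°, 180°]: 108.903° stays 108.903°.
Positive ⇒ the second point lies to the east; separation 108.903°.

108.903° east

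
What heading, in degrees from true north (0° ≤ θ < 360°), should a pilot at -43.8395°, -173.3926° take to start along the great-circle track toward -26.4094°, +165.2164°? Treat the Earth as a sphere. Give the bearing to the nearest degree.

Δλ = 165.2164 − -173.3926 = 338.6090°; wrapped into (−180°, 180°]: -21.3910°.
θ = atan2( sin Δλ · cos φ₂ , cos φ₁ · sin φ₂ − sin φ₁ · cos φ₂ · cos Δλ )
  = atan2(-0.32667, 0.25681) = -51.827° → normalised to [0°, 360°): 308.173°.

308°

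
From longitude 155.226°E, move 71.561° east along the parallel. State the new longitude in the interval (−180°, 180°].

Start at +155.226°; shift +71.561° → +226.787°.
+226.787° lies outside (−180°, 180°]; subtract 360° → -133.213°.

133.213°W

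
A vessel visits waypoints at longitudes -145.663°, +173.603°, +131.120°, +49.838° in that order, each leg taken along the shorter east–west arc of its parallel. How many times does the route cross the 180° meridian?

1

Leg 1: -145.663° → +173.603°, shortest Δλ = -40.734° (west) — crosses 180°.
Leg 2: +173.603° → +131.120°, shortest Δλ = -42.483° (west) — does not cross 180°.
Leg 3: +131.120° → +49.838°, shortest Δλ = -81.282° (west) — does not cross 180°.
Total crossings: 1.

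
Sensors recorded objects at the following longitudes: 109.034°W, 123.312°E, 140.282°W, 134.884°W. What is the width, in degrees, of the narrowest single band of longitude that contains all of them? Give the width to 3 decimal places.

127.654°

Sort the longitudes: -140.282°, -134.884°, -109.034°, +123.312°.
Eastward gaps between consecutive values (wrapping around): 5.398°, 25.850°, 232.346°, 96.406°.
Largest gap = 232.346° ⇒ minimal covering band is its complement: 360° − 232.346° = 127.654°.
Band runs from +123.312° eastward to -109.034°, crossing the antimeridian.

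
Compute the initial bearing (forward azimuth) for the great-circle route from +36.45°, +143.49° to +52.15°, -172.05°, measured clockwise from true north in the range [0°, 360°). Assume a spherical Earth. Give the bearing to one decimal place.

Δλ = -172.05 − 143.49 = -315.54°; wrapped into (−180°, 180°]: 44.46°.
θ = atan2( sin Δλ · cos φ₂ , cos φ₁ · sin φ₂ − sin φ₁ · cos φ₂ · cos Δλ )
  = atan2(0.42977, 0.37496) = 48.897° → normalised to [0°, 360°): 48.897°.

48.9°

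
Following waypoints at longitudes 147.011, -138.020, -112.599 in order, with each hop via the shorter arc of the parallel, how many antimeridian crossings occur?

Leg 1: +147.011° → -138.020°, shortest Δλ = 74.969° (east) — crosses 180°.
Leg 2: -138.020° → -112.599°, shortest Δλ = 25.421° (east) — does not cross 180°.
Total crossings: 1.

1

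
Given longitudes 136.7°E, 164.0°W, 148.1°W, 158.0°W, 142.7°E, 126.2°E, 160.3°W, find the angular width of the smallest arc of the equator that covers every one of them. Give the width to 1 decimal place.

Sort the longitudes: -164.0°, -160.3°, -158.0°, -148.1°, +126.2°, +136.7°, +142.7°.
Eastward gaps between consecutive values (wrapping around): 3.7°, 2.3°, 9.9°, 274.3°, 10.5°, 6.0°, 53.3°.
Largest gap = 274.3° ⇒ minimal covering band is its complement: 360° − 274.3° = 85.7°.
Band runs from +126.2° eastward to -148.1°, crossing the antimeridian.

85.7°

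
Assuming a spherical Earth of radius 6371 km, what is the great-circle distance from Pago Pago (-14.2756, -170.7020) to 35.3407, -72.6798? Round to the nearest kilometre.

11637 km

Δλ = -72.6798 − -170.7020 = 98.0222°.
Δφ = 35.3407 − -14.2756 = 49.6163°.
a = sin²(Δφ/2) + cos φ₁ · cos φ₂ · sin²(Δλ/2) = 0.626480.
c = 2·atan2(√a, √(1−a)) = 1.82653 rad → d = 6371·c ≈ 11636.85 km.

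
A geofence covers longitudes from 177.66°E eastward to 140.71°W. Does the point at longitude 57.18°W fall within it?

No

Band width going east from +177.66° to -140.71°: ((-140.71 − 177.66) mod 360) = 41.63°.
Offset of -57.18° east of the west edge: ((-57.18 − 177.66) mod 360) = 125.16°.
125.16° > 41.63° ⇒ outside.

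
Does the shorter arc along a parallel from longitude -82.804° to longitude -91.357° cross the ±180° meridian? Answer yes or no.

No

Signed shortest Δλ = ((-91.357 − -82.804 + 180) mod 360) − 180 = -8.553°.
Going west by 8.553° from -82.804° reaches -91.357° without touching 180°.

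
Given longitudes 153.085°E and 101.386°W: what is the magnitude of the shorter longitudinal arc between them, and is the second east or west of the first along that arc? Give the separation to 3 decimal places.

Raw difference: -101.386 − 153.085 = -254.471°.
Normalise into (−180°, 180°]: -254.471° + 360° = 105.529°.
Positive ⇒ the second point lies to the east; separation 105.529°.

105.529° east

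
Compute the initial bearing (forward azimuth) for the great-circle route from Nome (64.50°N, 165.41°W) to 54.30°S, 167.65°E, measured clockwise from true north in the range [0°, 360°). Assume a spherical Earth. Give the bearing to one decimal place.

Δλ = 167.65 − -165.41 = 333.06°; wrapped into (−180°, 180°]: -26.94°.
θ = atan2( sin Δλ · cos φ₂ , cos φ₁ · sin φ₂ − sin φ₁ · cos φ₂ · cos Δλ )
  = atan2(-0.26438, -0.81915) = -162.113° → normalised to [0°, 360°): 197.887°.

197.9°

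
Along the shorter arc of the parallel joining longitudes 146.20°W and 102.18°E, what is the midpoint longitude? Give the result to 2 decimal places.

Signed shortest Δλ from -146.20° to +102.18° is -111.62°.
Midpoint longitude = -146.20° + (-111.62°)/2 = -146.20° − 55.81° = -202.01°.
Normalise into (−180°, 180°]: +157.99°.
(The naïve average (-146.20 + +102.18)/2 = -22.01° is on the wrong side of the globe.)

157.99°E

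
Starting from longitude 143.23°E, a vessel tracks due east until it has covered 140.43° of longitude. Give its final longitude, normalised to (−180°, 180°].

76.34°W

Start at +143.23°; shift +140.43° → +283.66°.
+283.66° lies outside (−180°, 180°]; subtract 360° → -76.34°.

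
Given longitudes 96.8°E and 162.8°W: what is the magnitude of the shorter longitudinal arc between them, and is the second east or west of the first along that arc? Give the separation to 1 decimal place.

Raw difference: -162.8 − 96.8 = -259.6°.
Normalise into (−180°, 180°]: -259.6° + 360° = 100.4°.
Positive ⇒ the second point lies to the east; separation 100.4°.

100.4° east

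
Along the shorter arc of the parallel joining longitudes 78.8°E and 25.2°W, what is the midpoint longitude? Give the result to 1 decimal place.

26.8°E

Signed shortest Δλ from +78.8° to -25.2° is -104.0°.
Midpoint longitude = +78.8° + (-104.0°)/2 = +78.8° − 52.0° = +26.8°.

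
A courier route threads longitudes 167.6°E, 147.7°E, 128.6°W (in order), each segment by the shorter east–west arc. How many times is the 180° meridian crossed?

1

Leg 1: +167.6° → +147.7°, shortest Δλ = -19.9° (west) — does not cross 180°.
Leg 2: +147.7° → -128.6°, shortest Δλ = 83.7° (east) — crosses 180°.
Total crossings: 1.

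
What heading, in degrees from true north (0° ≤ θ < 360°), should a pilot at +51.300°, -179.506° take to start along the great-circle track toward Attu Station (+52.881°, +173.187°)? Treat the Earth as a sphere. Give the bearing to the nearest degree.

292°

Δλ = 173.187 − -179.506 = 352.693°; wrapped into (−180°, 180°]: -7.307°.
θ = atan2( sin Δλ · cos φ₂ , cos φ₁ · sin φ₂ − sin φ₁ · cos φ₂ · cos Δλ )
  = atan2(-0.07675, 0.03141) = -67.741° → normalised to [0°, 360°): 292.259°.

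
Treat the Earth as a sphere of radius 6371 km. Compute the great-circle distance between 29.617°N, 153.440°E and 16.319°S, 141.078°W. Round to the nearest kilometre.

8677 km

Δλ = -141.078 − 153.440 = -294.518°; wrapped into (−180°, 180°]: 65.482°.
Δφ = -16.319 − 29.617 = -45.936°.
a = sin²(Δφ/2) + cos φ₁ · cos φ₂ · sin²(Δλ/2) = 0.396318.
c = 2·atan2(√a, √(1−a)) = 1.36192 rad → d = 6371·c ≈ 8676.77 km.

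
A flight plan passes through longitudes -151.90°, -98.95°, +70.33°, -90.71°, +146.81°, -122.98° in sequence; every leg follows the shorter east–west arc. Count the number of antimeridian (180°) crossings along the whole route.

Leg 1: -151.90° → -98.95°, shortest Δλ = 52.95° (east) — does not cross 180°.
Leg 2: -98.95° → +70.33°, shortest Δλ = 169.28° (east) — does not cross 180°.
Leg 3: +70.33° → -90.71°, shortest Δλ = -161.04° (west) — does not cross 180°.
Leg 4: -90.71° → +146.81°, shortest Δλ = -122.48° (west) — crosses 180°.
Leg 5: +146.81° → -122.98°, shortest Δλ = 90.21° (east) — crosses 180°.
Total crossings: 2.

2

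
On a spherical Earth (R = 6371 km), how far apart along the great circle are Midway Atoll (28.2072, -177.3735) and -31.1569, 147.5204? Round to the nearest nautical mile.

Δλ = 147.5204 − -177.3735 = 324.8939°; wrapped into (−180°, 180°]: -35.1061°.
Δφ = -31.1569 − 28.2072 = -59.3641°.
a = sin²(Δφ/2) + cos φ₁ · cos φ₂ · sin²(Δλ/2) = 0.313802.
c = 2·atan2(√a, √(1−a)) = 1.18921 rad → d = 6371·c ≈ 7576.44 km ≈ 4090.95 nmi.

4091 nmi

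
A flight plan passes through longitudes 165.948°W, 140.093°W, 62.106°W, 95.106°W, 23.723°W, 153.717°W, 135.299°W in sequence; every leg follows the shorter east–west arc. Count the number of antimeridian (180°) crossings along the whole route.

Leg 1: -165.948° → -140.093°, shortest Δλ = 25.855° (east) — does not cross 180°.
Leg 2: -140.093° → -62.106°, shortest Δλ = 77.987° (east) — does not cross 180°.
Leg 3: -62.106° → -95.106°, shortest Δλ = -33.0° (west) — does not cross 180°.
Leg 4: -95.106° → -23.723°, shortest Δλ = 71.383° (east) — does not cross 180°.
Leg 5: -23.723° → -153.717°, shortest Δλ = -129.994° (west) — does not cross 180°.
Leg 6: -153.717° → -135.299°, shortest Δλ = 18.418° (east) — does not cross 180°.
Total crossings: 0.

0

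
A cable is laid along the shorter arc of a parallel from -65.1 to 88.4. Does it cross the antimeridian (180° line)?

No

Signed shortest Δλ = ((88.4 − -65.1 + 180) mod 360) − 180 = 153.5°.
Going east by 153.5° from -65.1° reaches +88.4° without touching 180°.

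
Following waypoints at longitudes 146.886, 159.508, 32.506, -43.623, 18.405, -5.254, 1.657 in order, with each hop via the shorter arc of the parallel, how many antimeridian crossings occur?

Leg 1: +146.886° → +159.508°, shortest Δλ = 12.622° (east) — does not cross 180°.
Leg 2: +159.508° → +32.506°, shortest Δλ = -127.002° (west) — does not cross 180°.
Leg 3: +32.506° → -43.623°, shortest Δλ = -76.129° (west) — does not cross 180°.
Leg 4: -43.623° → +18.405°, shortest Δλ = 62.028° (east) — does not cross 180°.
Leg 5: +18.405° → -5.254°, shortest Δλ = -23.659° (west) — does not cross 180°.
Leg 6: -5.254° → +1.657°, shortest Δλ = 6.911° (east) — does not cross 180°.
Total crossings: 0.

0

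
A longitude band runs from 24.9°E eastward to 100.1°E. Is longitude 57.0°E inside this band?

Band width going east from +24.9° to +100.1°: ((100.1 − 24.9) mod 360) = 75.2°.
Offset of +57.0° east of the west edge: ((57.0 − 24.9) mod 360) = 32.1°.
32.1° ≤ 75.2° ⇒ inside.

Yes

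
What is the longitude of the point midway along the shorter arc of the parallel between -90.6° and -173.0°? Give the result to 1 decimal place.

Signed shortest Δλ from -90.6° to -173.0° is -82.4°.
Midpoint longitude = -90.6° + (-82.4°)/2 = -90.6° − 41.2° = -131.8°.

-131.8°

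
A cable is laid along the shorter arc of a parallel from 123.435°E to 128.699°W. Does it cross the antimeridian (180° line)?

Yes

Naïve |-128.699 − 123.435| = 252.134° > 180°, so the shorter arc goes the other way round — across 180°.
Signed shortest Δλ = ((-128.699 − 123.435 + 180) mod 360) − 180 = 107.866°.
Going east by 107.866° from +123.435° passes through 180° before reaching -128.699°.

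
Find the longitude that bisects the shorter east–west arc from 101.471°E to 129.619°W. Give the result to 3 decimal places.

Signed shortest Δλ from +101.471° to -129.619° is +128.910°.
Midpoint longitude = +101.471° + (+128.910°)/2 = +101.471° + 64.455° = +165.926°.
(The naïve average (+101.471 + -129.619)/2 = -14.074° is on the wrong side of the globe.)

165.926°E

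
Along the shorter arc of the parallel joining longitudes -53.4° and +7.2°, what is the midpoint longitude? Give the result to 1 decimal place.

-23.1°

Signed shortest Δλ from -53.4° to +7.2° is +60.6°.
Midpoint longitude = -53.4° + (+60.6°)/2 = -53.4° + 30.3° = -23.1°.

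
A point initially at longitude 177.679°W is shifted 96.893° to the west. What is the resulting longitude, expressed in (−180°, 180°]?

Start at -177.679°; shift −96.893° → -274.572°.
-274.572° lies outside (−180°, 180°]; add 360° → +85.428°.

85.428°E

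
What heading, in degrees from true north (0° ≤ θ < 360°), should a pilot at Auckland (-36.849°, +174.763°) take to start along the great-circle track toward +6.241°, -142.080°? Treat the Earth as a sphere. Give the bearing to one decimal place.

Δλ = -142.080 − 174.763 = -316.843°; wrapped into (−180°, 180°]: 43.157°.
θ = atan2( sin Δλ · cos φ₂ , cos φ₁ · sin φ₂ − sin φ₁ · cos φ₂ · cos Δλ )
  = atan2(0.67995, 0.52188) = 52.493° → normalised to [0°, 360°): 52.493°.

52.5°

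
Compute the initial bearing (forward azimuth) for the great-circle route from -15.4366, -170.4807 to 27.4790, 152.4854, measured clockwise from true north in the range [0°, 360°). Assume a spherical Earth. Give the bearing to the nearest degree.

320°

Δλ = 152.4854 − -170.4807 = 322.9661°; wrapped into (−180°, 180°]: -37.0339°.
θ = atan2( sin Δλ · cos φ₂ , cos φ₁ · sin φ₂ − sin φ₁ · cos φ₂ · cos Δλ )
  = atan2(-0.53434, 0.63329) = -40.156° → normalised to [0°, 360°): 319.844°.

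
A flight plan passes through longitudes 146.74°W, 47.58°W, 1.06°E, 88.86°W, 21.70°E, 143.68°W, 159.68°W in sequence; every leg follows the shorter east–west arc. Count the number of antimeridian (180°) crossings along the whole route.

0

Leg 1: -146.74° → -47.58°, shortest Δλ = 99.16° (east) — does not cross 180°.
Leg 2: -47.58° → +1.06°, shortest Δλ = 48.64° (east) — does not cross 180°.
Leg 3: +1.06° → -88.86°, shortest Δλ = -89.92° (west) — does not cross 180°.
Leg 4: -88.86° → +21.70°, shortest Δλ = 110.56° (east) — does not cross 180°.
Leg 5: +21.70° → -143.68°, shortest Δλ = -165.38° (west) — does not cross 180°.
Leg 6: -143.68° → -159.68°, shortest Δλ = -16.0° (west) — does not cross 180°.
Total crossings: 0.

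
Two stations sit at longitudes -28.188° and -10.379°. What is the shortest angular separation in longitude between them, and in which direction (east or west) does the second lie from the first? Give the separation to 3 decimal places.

Raw difference: -10.379 − -28.188 = 17.809°.
Normalise into (−180°, 180°]: 17.809° stays 17.809°.
Positive ⇒ the second point lies to the east; separation 17.809°.

17.809° east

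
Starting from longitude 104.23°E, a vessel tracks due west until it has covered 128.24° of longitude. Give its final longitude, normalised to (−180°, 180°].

Start at +104.23°; shift −128.24° → -24.01°.
-24.01° already lies in (−180°, 180°].

24.01°W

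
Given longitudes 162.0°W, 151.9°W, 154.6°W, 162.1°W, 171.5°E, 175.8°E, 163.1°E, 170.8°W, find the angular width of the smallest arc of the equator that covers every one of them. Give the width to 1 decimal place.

45.0°

Sort the longitudes: -170.8°, -162.1°, -162.0°, -154.6°, -151.9°, +163.1°, +171.5°, +175.8°.
Eastward gaps between consecutive values (wrapping around): 8.7°, 0.1°, 7.4°, 2.7°, 315.0°, 8.4°, 4.3°, 13.4°.
Largest gap = 315.0° ⇒ minimal covering band is its complement: 360° − 315.0° = 45.0°.
Band runs from +163.1° eastward to -151.9°, crossing the antimeridian.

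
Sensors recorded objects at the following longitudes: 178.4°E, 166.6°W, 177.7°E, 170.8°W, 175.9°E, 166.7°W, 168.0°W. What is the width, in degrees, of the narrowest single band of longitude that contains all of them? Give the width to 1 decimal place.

Sort the longitudes: -170.8°, -168.0°, -166.7°, -166.6°, +175.9°, +177.7°, +178.4°.
Eastward gaps between consecutive values (wrapping around): 2.8°, 1.3°, 0.1°, 342.5°, 1.8°, 0.7°, 10.8°.
Largest gap = 342.5° ⇒ minimal covering band is its complement: 360° − 342.5° = 17.5°.
Band runs from +175.9° eastward to -166.6°, crossing the antimeridian.

17.5°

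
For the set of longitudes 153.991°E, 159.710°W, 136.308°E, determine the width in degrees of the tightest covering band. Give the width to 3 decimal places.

Sort the longitudes: -159.710°, +136.308°, +153.991°.
Eastward gaps between consecutive values (wrapping around): 296.018°, 17.683°, 46.299°.
Largest gap = 296.018° ⇒ minimal covering band is its complement: 360° − 296.018° = 63.982°.
Band runs from +136.308° eastward to -159.710°, crossing the antimeridian.

63.982°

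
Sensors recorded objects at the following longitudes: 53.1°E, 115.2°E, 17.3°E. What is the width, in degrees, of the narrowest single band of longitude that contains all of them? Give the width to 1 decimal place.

Sort the longitudes: +17.3°, +53.1°, +115.2°.
Eastward gaps between consecutive values (wrapping around): 35.8°, 62.1°, 262.1°.
Largest gap = 262.1° ⇒ minimal covering band is its complement: 360° − 262.1° = 97.9°.
Band runs from +17.3° eastward to +115.2°.

97.9°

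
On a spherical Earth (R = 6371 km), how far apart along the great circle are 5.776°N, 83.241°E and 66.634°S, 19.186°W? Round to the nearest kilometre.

Δλ = -19.186 − 83.241 = -102.427°.
Δφ = -66.634 − 5.776 = -72.410°.
a = sin²(Δφ/2) + cos φ₁ · cos φ₂ · sin²(Δλ/2) = 0.588650.
c = 2·atan2(√a, √(1−a)) = 1.74904 rad → d = 6371·c ≈ 11143.13 km.

11143 km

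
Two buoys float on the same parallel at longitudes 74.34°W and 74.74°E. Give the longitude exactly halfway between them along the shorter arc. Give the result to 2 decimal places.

Signed shortest Δλ from -74.34° to +74.74° is +149.08°.
Midpoint longitude = -74.34° + (+149.08°)/2 = -74.34° + 74.54° = +0.20°.

0.20°E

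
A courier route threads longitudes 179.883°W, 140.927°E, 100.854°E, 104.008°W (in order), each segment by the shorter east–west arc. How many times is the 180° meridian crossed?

2

Leg 1: -179.883° → +140.927°, shortest Δλ = -39.19° (west) — crosses 180°.
Leg 2: +140.927° → +100.854°, shortest Δλ = -40.073° (west) — does not cross 180°.
Leg 3: +100.854° → -104.008°, shortest Δλ = 155.138° (east) — crosses 180°.
Total crossings: 2.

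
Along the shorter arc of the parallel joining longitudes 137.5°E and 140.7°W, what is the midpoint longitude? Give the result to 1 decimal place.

Signed shortest Δλ from +137.5° to -140.7° is +81.8°.
Midpoint longitude = +137.5° + (+81.8°)/2 = +137.5° + 40.9° = +178.4°.
(The naïve average (+137.5 + -140.7)/2 = -1.6° is on the wrong side of the globe.)

178.4°E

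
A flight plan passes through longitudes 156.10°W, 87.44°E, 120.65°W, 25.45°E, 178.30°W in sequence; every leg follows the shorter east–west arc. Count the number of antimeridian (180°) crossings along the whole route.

3

Leg 1: -156.10° → +87.44°, shortest Δλ = -116.46° (west) — crosses 180°.
Leg 2: +87.44° → -120.65°, shortest Δλ = 151.91° (east) — crosses 180°.
Leg 3: -120.65° → +25.45°, shortest Δλ = 146.1° (east) — does not cross 180°.
Leg 4: +25.45° → -178.30°, shortest Δλ = 156.25° (east) — crosses 180°.
Total crossings: 3.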